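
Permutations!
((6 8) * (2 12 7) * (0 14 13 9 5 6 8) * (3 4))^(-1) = (0 6 5 9 13 14)(2 7 12)(3 4)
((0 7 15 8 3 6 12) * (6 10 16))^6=((0 7 15 8 3 10 16 6 12))^6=(0 16 8)(3 7 6)(10 15 12)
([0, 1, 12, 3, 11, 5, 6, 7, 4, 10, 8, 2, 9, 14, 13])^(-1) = [0, 1, 11, 3, 8, 5, 6, 7, 10, 12, 9, 4, 2, 14, 13]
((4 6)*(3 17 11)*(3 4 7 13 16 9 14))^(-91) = ((3 17 11 4 6 7 13 16 9 14))^(-91) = (3 14 9 16 13 7 6 4 11 17)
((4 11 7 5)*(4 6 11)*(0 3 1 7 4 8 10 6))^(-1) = ((0 3 1 7 5)(4 8 10 6 11))^(-1) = (0 5 7 1 3)(4 11 6 10 8)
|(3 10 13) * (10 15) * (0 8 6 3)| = |(0 8 6 3 15 10 13)| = 7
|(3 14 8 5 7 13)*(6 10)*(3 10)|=8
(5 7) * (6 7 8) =(5 8 6 7) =[0, 1, 2, 3, 4, 8, 7, 5, 6]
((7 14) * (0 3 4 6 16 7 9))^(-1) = (0 9 14 7 16 6 4 3)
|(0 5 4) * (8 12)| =|(0 5 4)(8 12)| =6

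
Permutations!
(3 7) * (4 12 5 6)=(3 7)(4 12 5 6)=[0, 1, 2, 7, 12, 6, 4, 3, 8, 9, 10, 11, 5]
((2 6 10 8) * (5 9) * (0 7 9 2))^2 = (0 9 2 10)(5 6 8 7)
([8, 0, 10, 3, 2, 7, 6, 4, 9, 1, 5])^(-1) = [1, 9, 4, 3, 7, 10, 6, 5, 0, 8, 2]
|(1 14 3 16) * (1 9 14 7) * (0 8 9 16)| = |(16)(0 8 9 14 3)(1 7)| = 10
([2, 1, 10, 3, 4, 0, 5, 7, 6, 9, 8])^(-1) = [5, 1, 0, 3, 4, 6, 8, 7, 10, 9, 2]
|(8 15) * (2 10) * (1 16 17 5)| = |(1 16 17 5)(2 10)(8 15)| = 4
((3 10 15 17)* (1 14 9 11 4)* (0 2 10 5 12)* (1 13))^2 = ((0 2 10 15 17 3 5 12)(1 14 9 11 4 13))^2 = (0 10 17 5)(1 9 4)(2 15 3 12)(11 13 14)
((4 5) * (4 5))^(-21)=(5)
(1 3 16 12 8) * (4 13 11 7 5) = [0, 3, 2, 16, 13, 4, 6, 5, 1, 9, 10, 7, 8, 11, 14, 15, 12] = (1 3 16 12 8)(4 13 11 7 5)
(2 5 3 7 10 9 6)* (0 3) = (0 3 7 10 9 6 2 5) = [3, 1, 5, 7, 4, 0, 2, 10, 8, 6, 9]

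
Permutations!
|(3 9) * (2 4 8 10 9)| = 6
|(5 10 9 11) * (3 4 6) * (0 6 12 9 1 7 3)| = |(0 6)(1 7 3 4 12 9 11 5 10)| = 18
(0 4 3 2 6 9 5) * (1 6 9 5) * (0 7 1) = (0 4 3 2 9)(1 6 5 7) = [4, 6, 9, 2, 3, 7, 5, 1, 8, 0]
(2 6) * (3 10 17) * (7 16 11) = (2 6)(3 10 17)(7 16 11) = [0, 1, 6, 10, 4, 5, 2, 16, 8, 9, 17, 7, 12, 13, 14, 15, 11, 3]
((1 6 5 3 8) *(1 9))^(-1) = ((1 6 5 3 8 9))^(-1) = (1 9 8 3 5 6)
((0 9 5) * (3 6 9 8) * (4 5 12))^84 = (0 9)(3 4)(5 6)(8 12)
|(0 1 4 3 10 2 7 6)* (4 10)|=|(0 1 10 2 7 6)(3 4)|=6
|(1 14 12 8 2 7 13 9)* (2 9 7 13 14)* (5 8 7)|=6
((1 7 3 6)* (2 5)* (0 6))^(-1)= (0 3 7 1 6)(2 5)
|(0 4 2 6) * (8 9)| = |(0 4 2 6)(8 9)| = 4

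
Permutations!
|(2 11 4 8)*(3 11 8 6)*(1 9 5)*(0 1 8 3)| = 10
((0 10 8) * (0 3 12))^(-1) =((0 10 8 3 12))^(-1) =(0 12 3 8 10)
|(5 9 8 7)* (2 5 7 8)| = 3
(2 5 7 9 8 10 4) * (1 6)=(1 6)(2 5 7 9 8 10 4)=[0, 6, 5, 3, 2, 7, 1, 9, 10, 8, 4]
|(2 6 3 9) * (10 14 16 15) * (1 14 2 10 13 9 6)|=|(1 14 16 15 13 9 10 2)(3 6)|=8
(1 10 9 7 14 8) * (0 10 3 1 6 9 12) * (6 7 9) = (0 10 12)(1 3)(7 14 8) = [10, 3, 2, 1, 4, 5, 6, 14, 7, 9, 12, 11, 0, 13, 8]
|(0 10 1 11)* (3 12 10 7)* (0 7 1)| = |(0 1 11 7 3 12 10)| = 7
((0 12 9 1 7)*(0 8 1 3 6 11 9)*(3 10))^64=(12)(1 7 8)(3 10 9 11 6)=((0 12)(1 7 8)(3 6 11 9 10))^64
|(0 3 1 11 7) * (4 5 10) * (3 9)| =|(0 9 3 1 11 7)(4 5 10)| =6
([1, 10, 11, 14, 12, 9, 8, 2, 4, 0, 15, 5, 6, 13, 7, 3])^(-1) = [9, 0, 7, 15, 8, 11, 12, 14, 6, 5, 1, 2, 4, 13, 3, 10]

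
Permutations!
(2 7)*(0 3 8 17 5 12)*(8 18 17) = (0 3 18 17 5 12)(2 7) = [3, 1, 7, 18, 4, 12, 6, 2, 8, 9, 10, 11, 0, 13, 14, 15, 16, 5, 17]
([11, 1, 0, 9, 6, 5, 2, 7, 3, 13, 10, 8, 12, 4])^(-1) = (0 2 6 4 13 9 3 8 11)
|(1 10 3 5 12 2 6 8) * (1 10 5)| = 8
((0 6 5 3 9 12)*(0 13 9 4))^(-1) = ((0 6 5 3 4)(9 12 13))^(-1) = (0 4 3 5 6)(9 13 12)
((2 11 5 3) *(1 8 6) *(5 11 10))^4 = (11)(1 8 6)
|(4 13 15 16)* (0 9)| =4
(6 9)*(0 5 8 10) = (0 5 8 10)(6 9) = [5, 1, 2, 3, 4, 8, 9, 7, 10, 6, 0]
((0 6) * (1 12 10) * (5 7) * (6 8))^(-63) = (12)(5 7)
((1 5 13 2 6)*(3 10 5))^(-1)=((1 3 10 5 13 2 6))^(-1)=(1 6 2 13 5 10 3)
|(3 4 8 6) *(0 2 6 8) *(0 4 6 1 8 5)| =|(0 2 1 8 5)(3 6)| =10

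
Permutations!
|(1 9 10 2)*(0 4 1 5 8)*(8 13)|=9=|(0 4 1 9 10 2 5 13 8)|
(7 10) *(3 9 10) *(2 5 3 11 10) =(2 5 3 9)(7 11 10) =[0, 1, 5, 9, 4, 3, 6, 11, 8, 2, 7, 10]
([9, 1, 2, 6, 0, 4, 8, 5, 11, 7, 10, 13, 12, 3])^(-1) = (0 4 5 7 9)(3 13 11 8 6)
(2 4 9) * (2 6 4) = (4 9 6) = [0, 1, 2, 3, 9, 5, 4, 7, 8, 6]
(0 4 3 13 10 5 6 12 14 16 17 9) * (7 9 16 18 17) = [4, 1, 2, 13, 3, 6, 12, 9, 8, 0, 5, 11, 14, 10, 18, 15, 7, 16, 17] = (0 4 3 13 10 5 6 12 14 18 17 16 7 9)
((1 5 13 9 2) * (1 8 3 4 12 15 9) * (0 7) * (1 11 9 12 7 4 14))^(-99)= (12 15)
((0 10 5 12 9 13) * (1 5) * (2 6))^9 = (0 1 12 13 10 5 9)(2 6)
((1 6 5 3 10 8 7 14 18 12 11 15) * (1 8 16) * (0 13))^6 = (7 8 15 11 12 18 14) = ((0 13)(1 6 5 3 10 16)(7 14 18 12 11 15 8))^6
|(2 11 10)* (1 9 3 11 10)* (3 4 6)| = |(1 9 4 6 3 11)(2 10)| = 6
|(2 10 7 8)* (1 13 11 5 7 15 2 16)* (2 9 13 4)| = |(1 4 2 10 15 9 13 11 5 7 8 16)| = 12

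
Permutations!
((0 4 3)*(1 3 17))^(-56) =(0 3 1 17 4)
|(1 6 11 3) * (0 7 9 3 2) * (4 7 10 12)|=|(0 10 12 4 7 9 3 1 6 11 2)|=11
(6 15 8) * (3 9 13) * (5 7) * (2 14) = [0, 1, 14, 9, 4, 7, 15, 5, 6, 13, 10, 11, 12, 3, 2, 8] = (2 14)(3 9 13)(5 7)(6 15 8)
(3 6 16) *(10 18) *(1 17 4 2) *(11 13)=(1 17 4 2)(3 6 16)(10 18)(11 13)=[0, 17, 1, 6, 2, 5, 16, 7, 8, 9, 18, 13, 12, 11, 14, 15, 3, 4, 10]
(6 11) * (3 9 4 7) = (3 9 4 7)(6 11) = [0, 1, 2, 9, 7, 5, 11, 3, 8, 4, 10, 6]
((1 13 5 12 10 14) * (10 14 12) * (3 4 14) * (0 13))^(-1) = (0 1 14 4 3 12 10 5 13)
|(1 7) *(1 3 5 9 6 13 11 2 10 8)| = |(1 7 3 5 9 6 13 11 2 10 8)| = 11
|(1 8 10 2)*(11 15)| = |(1 8 10 2)(11 15)| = 4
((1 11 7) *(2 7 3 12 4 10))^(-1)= (1 7 2 10 4 12 3 11)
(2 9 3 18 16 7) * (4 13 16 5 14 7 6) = (2 9 3 18 5 14 7)(4 13 16 6) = [0, 1, 9, 18, 13, 14, 4, 2, 8, 3, 10, 11, 12, 16, 7, 15, 6, 17, 5]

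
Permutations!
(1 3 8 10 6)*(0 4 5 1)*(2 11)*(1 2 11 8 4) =(11)(0 1 3 4 5 2 8 10 6) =[1, 3, 8, 4, 5, 2, 0, 7, 10, 9, 6, 11]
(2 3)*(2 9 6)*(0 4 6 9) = (9)(0 4 6 2 3) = [4, 1, 3, 0, 6, 5, 2, 7, 8, 9]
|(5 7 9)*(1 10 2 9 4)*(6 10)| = 8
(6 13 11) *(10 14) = (6 13 11)(10 14) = [0, 1, 2, 3, 4, 5, 13, 7, 8, 9, 14, 6, 12, 11, 10]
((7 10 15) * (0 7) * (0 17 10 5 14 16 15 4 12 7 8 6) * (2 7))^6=((0 8 6)(2 7 5 14 16 15 17 10 4 12))^6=(2 17 5 4 16)(7 10 14 12 15)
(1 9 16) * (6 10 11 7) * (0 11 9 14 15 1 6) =(0 11 7)(1 14 15)(6 10 9 16) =[11, 14, 2, 3, 4, 5, 10, 0, 8, 16, 9, 7, 12, 13, 15, 1, 6]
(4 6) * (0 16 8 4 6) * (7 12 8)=(0 16 7 12 8 4)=[16, 1, 2, 3, 0, 5, 6, 12, 4, 9, 10, 11, 8, 13, 14, 15, 7]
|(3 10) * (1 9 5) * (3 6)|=|(1 9 5)(3 10 6)|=3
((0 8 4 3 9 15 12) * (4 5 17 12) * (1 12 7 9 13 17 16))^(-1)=(0 12 1 16 5 8)(3 4 15 9 7 17 13)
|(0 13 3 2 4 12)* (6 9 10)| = |(0 13 3 2 4 12)(6 9 10)| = 6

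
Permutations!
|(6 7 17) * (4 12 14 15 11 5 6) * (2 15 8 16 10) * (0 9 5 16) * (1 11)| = 30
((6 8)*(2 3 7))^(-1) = ((2 3 7)(6 8))^(-1) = (2 7 3)(6 8)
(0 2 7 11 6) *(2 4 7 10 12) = (0 4 7 11 6)(2 10 12) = [4, 1, 10, 3, 7, 5, 0, 11, 8, 9, 12, 6, 2]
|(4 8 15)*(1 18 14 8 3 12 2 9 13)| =11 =|(1 18 14 8 15 4 3 12 2 9 13)|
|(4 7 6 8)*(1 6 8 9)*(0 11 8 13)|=|(0 11 8 4 7 13)(1 6 9)|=6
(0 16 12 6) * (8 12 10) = (0 16 10 8 12 6) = [16, 1, 2, 3, 4, 5, 0, 7, 12, 9, 8, 11, 6, 13, 14, 15, 10]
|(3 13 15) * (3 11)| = 4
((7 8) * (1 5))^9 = ((1 5)(7 8))^9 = (1 5)(7 8)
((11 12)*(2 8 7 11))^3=((2 8 7 11 12))^3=(2 11 8 12 7)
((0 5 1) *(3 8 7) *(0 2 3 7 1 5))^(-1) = ((1 2 3 8))^(-1) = (1 8 3 2)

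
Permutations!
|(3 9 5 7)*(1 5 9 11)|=5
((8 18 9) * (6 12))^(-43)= ((6 12)(8 18 9))^(-43)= (6 12)(8 9 18)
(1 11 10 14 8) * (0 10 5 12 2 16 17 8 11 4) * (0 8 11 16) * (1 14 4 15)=(0 10 4 8 14 16 17 11 5 12 2)(1 15)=[10, 15, 0, 3, 8, 12, 6, 7, 14, 9, 4, 5, 2, 13, 16, 1, 17, 11]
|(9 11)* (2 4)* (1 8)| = |(1 8)(2 4)(9 11)| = 2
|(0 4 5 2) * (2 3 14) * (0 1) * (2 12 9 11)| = 10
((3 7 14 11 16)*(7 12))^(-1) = ((3 12 7 14 11 16))^(-1) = (3 16 11 14 7 12)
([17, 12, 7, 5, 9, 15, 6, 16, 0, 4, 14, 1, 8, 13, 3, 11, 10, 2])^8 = [5, 10, 11, 17, 4, 2, 6, 1, 3, 9, 8, 16, 14, 13, 0, 7, 12, 15]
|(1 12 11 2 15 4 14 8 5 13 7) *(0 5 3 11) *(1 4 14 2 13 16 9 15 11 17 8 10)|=45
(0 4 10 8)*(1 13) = (0 4 10 8)(1 13) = [4, 13, 2, 3, 10, 5, 6, 7, 0, 9, 8, 11, 12, 1]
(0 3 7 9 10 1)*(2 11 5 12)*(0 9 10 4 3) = (1 9 4 3 7 10)(2 11 5 12) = [0, 9, 11, 7, 3, 12, 6, 10, 8, 4, 1, 5, 2]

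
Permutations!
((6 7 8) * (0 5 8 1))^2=((0 5 8 6 7 1))^2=(0 8 7)(1 5 6)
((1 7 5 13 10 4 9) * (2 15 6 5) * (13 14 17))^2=((1 7 2 15 6 5 14 17 13 10 4 9))^2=(1 2 6 14 13 4)(5 17 10 9 7 15)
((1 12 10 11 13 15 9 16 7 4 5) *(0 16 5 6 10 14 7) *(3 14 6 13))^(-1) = ((0 16)(1 12 6 10 11 3 14 7 4 13 15 9 5))^(-1) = (0 16)(1 5 9 15 13 4 7 14 3 11 10 6 12)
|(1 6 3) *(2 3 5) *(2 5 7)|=5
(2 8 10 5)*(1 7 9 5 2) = [0, 7, 8, 3, 4, 1, 6, 9, 10, 5, 2] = (1 7 9 5)(2 8 10)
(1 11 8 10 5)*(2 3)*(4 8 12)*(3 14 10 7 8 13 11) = (1 3 2 14 10 5)(4 13 11 12)(7 8) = [0, 3, 14, 2, 13, 1, 6, 8, 7, 9, 5, 12, 4, 11, 10]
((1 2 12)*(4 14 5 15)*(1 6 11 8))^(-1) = (1 8 11 6 12 2)(4 15 5 14)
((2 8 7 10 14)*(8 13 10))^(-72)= (14)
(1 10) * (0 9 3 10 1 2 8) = (0 9 3 10 2 8) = [9, 1, 8, 10, 4, 5, 6, 7, 0, 3, 2]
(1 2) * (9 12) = (1 2)(9 12) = [0, 2, 1, 3, 4, 5, 6, 7, 8, 12, 10, 11, 9]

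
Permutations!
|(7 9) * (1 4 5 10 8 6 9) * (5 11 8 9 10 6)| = 9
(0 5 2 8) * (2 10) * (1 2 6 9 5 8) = [8, 2, 1, 3, 4, 10, 9, 7, 0, 5, 6] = (0 8)(1 2)(5 10 6 9)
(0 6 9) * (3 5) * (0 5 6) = (3 6 9 5) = [0, 1, 2, 6, 4, 3, 9, 7, 8, 5]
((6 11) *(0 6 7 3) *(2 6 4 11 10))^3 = (0 7 4 3 11)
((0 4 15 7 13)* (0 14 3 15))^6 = (3 15 7 13 14)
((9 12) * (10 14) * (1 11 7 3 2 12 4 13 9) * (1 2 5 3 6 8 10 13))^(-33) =((1 11 7 6 8 10 14 13 9 4)(2 12)(3 5))^(-33) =(1 13 8 11 9 10 7 4 14 6)(2 12)(3 5)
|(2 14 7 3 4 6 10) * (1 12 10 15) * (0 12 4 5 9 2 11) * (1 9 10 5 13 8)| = 55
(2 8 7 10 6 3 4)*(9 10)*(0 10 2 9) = (0 10 6 3 4 9 2 8 7) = [10, 1, 8, 4, 9, 5, 3, 0, 7, 2, 6]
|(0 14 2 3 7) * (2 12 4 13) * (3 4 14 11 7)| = |(0 11 7)(2 4 13)(12 14)| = 6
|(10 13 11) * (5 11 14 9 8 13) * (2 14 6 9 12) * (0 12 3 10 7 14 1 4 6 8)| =42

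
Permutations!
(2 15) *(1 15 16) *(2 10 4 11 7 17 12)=(1 15 10 4 11 7 17 12 2 16)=[0, 15, 16, 3, 11, 5, 6, 17, 8, 9, 4, 7, 2, 13, 14, 10, 1, 12]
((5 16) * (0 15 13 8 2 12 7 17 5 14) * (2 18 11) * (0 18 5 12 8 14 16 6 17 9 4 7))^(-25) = ((0 15 13 14 18 11 2 8 5 6 17 12)(4 7 9))^(-25) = (0 12 17 6 5 8 2 11 18 14 13 15)(4 9 7)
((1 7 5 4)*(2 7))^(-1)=(1 4 5 7 2)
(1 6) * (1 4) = [0, 6, 2, 3, 1, 5, 4] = (1 6 4)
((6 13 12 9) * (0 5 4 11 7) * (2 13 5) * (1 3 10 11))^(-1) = (0 7 11 10 3 1 4 5 6 9 12 13 2)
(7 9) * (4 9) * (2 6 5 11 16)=(2 6 5 11 16)(4 9 7)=[0, 1, 6, 3, 9, 11, 5, 4, 8, 7, 10, 16, 12, 13, 14, 15, 2]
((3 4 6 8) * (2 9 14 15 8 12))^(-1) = (2 12 6 4 3 8 15 14 9)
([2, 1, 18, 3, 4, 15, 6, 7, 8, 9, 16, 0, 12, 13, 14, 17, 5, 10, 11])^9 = [2, 1, 18, 3, 4, 16, 6, 7, 8, 9, 17, 0, 12, 13, 14, 5, 10, 15, 11]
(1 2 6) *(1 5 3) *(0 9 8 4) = (0 9 8 4)(1 2 6 5 3) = [9, 2, 6, 1, 0, 3, 5, 7, 4, 8]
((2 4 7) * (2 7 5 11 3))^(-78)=((2 4 5 11 3))^(-78)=(2 5 3 4 11)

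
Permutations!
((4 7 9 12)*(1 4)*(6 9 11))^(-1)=(1 12 9 6 11 7 4)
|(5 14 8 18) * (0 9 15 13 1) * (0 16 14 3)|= 11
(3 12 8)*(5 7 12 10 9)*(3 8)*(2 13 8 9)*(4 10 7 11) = (2 13 8 9 5 11 4 10)(3 7 12) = [0, 1, 13, 7, 10, 11, 6, 12, 9, 5, 2, 4, 3, 8]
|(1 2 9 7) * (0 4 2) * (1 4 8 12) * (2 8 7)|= |(0 7 4 8 12 1)(2 9)|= 6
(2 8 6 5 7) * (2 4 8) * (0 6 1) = (0 6 5 7 4 8 1) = [6, 0, 2, 3, 8, 7, 5, 4, 1]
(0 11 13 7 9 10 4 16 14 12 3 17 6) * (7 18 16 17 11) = (0 7 9 10 4 17 6)(3 11 13 18 16 14 12) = [7, 1, 2, 11, 17, 5, 0, 9, 8, 10, 4, 13, 3, 18, 12, 15, 14, 6, 16]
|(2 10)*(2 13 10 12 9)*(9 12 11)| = |(2 11 9)(10 13)| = 6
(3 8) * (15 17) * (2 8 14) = (2 8 3 14)(15 17) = [0, 1, 8, 14, 4, 5, 6, 7, 3, 9, 10, 11, 12, 13, 2, 17, 16, 15]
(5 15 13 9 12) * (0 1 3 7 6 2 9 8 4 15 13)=(0 1 3 7 6 2 9 12 5 13 8 4 15)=[1, 3, 9, 7, 15, 13, 2, 6, 4, 12, 10, 11, 5, 8, 14, 0]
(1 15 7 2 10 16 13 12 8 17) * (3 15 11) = (1 11 3 15 7 2 10 16 13 12 8 17) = [0, 11, 10, 15, 4, 5, 6, 2, 17, 9, 16, 3, 8, 12, 14, 7, 13, 1]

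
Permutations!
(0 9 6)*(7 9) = [7, 1, 2, 3, 4, 5, 0, 9, 8, 6] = (0 7 9 6)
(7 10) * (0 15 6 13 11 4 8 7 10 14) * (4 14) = [15, 1, 2, 3, 8, 5, 13, 4, 7, 9, 10, 14, 12, 11, 0, 6] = (0 15 6 13 11 14)(4 8 7)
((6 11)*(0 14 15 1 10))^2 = ((0 14 15 1 10)(6 11))^2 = (0 15 10 14 1)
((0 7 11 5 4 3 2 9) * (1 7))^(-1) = (0 9 2 3 4 5 11 7 1)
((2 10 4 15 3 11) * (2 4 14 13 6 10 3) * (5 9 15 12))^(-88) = (15)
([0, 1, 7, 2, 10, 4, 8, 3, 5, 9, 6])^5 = [0, 1, 3, 7, 4, 5, 6, 2, 8, 9, 10]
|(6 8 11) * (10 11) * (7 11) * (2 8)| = |(2 8 10 7 11 6)| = 6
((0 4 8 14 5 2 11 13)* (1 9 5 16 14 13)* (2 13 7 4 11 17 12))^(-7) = ((0 11 1 9 5 13)(2 17 12)(4 8 7)(14 16))^(-7) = (0 13 5 9 1 11)(2 12 17)(4 7 8)(14 16)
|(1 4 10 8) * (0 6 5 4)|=|(0 6 5 4 10 8 1)|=7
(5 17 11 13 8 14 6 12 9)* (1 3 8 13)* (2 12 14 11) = (1 3 8 11)(2 12 9 5 17)(6 14) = [0, 3, 12, 8, 4, 17, 14, 7, 11, 5, 10, 1, 9, 13, 6, 15, 16, 2]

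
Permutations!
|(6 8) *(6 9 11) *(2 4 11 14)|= 7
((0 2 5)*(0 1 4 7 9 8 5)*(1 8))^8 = ((0 2)(1 4 7 9)(5 8))^8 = (9)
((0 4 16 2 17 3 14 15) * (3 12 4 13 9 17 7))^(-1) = (0 15 14 3 7 2 16 4 12 17 9 13)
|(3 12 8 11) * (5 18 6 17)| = |(3 12 8 11)(5 18 6 17)| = 4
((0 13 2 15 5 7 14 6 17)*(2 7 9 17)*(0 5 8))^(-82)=((0 13 7 14 6 2 15 8)(5 9 17))^(-82)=(0 15 6 7)(2 14 13 8)(5 17 9)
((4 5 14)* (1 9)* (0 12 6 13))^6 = (14)(0 6)(12 13)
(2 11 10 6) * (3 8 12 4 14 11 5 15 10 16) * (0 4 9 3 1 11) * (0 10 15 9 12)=(0 4 14 10 6 2 5 9 3 8)(1 11 16)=[4, 11, 5, 8, 14, 9, 2, 7, 0, 3, 6, 16, 12, 13, 10, 15, 1]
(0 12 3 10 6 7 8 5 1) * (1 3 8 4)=(0 12 8 5 3 10 6 7 4 1)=[12, 0, 2, 10, 1, 3, 7, 4, 5, 9, 6, 11, 8]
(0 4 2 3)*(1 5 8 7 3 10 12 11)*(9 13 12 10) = (0 4 2 9 13 12 11 1 5 8 7 3) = [4, 5, 9, 0, 2, 8, 6, 3, 7, 13, 10, 1, 11, 12]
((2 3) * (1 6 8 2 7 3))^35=(1 2 8 6)(3 7)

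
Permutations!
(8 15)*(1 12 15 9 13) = [0, 12, 2, 3, 4, 5, 6, 7, 9, 13, 10, 11, 15, 1, 14, 8] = (1 12 15 8 9 13)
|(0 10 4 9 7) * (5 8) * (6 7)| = 6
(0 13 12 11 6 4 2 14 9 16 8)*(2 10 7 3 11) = (0 13 12 2 14 9 16 8)(3 11 6 4 10 7) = [13, 1, 14, 11, 10, 5, 4, 3, 0, 16, 7, 6, 2, 12, 9, 15, 8]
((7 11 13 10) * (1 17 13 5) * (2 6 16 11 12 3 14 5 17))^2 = ((1 2 6 16 11 17 13 10 7 12 3 14 5))^2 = (1 6 11 13 7 3 5 2 16 17 10 12 14)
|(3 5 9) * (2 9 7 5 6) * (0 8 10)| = 12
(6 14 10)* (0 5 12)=(0 5 12)(6 14 10)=[5, 1, 2, 3, 4, 12, 14, 7, 8, 9, 6, 11, 0, 13, 10]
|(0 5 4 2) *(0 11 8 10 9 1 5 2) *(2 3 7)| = 11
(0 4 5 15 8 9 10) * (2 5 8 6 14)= (0 4 8 9 10)(2 5 15 6 14)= [4, 1, 5, 3, 8, 15, 14, 7, 9, 10, 0, 11, 12, 13, 2, 6]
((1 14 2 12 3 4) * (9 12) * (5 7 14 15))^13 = (1 7 9 4 5 2 3 15 14 12) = ((1 15 5 7 14 2 9 12 3 4))^13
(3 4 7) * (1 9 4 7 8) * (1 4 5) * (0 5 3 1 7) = (0 5 7 1 9 3)(4 8) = [5, 9, 2, 0, 8, 7, 6, 1, 4, 3]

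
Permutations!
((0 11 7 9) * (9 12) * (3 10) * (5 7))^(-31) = ((0 11 5 7 12 9)(3 10))^(-31) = (0 9 12 7 5 11)(3 10)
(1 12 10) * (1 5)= (1 12 10 5)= [0, 12, 2, 3, 4, 1, 6, 7, 8, 9, 5, 11, 10]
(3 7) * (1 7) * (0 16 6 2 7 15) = [16, 15, 7, 1, 4, 5, 2, 3, 8, 9, 10, 11, 12, 13, 14, 0, 6] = (0 16 6 2 7 3 1 15)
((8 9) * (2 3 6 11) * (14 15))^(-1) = (2 11 6 3)(8 9)(14 15) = ((2 3 6 11)(8 9)(14 15))^(-1)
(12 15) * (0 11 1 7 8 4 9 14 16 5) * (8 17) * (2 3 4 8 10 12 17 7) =[11, 2, 3, 4, 9, 0, 6, 7, 8, 14, 12, 1, 15, 13, 16, 17, 5, 10] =(0 11 1 2 3 4 9 14 16 5)(10 12 15 17)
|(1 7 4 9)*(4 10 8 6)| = |(1 7 10 8 6 4 9)| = 7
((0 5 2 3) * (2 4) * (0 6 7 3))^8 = (3 7 6)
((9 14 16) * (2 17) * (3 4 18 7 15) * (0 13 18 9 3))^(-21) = ((0 13 18 7 15)(2 17)(3 4 9 14 16))^(-21) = (0 15 7 18 13)(2 17)(3 16 14 9 4)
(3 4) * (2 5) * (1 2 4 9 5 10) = (1 2 10)(3 9 5 4) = [0, 2, 10, 9, 3, 4, 6, 7, 8, 5, 1]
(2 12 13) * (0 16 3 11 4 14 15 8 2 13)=(0 16 3 11 4 14 15 8 2 12)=[16, 1, 12, 11, 14, 5, 6, 7, 2, 9, 10, 4, 0, 13, 15, 8, 3]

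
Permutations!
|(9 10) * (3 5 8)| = |(3 5 8)(9 10)| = 6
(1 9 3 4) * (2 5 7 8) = (1 9 3 4)(2 5 7 8) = [0, 9, 5, 4, 1, 7, 6, 8, 2, 3]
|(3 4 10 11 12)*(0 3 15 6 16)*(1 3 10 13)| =|(0 10 11 12 15 6 16)(1 3 4 13)| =28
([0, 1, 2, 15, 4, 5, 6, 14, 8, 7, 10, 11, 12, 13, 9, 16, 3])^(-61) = [0, 1, 2, 16, 4, 5, 6, 9, 8, 14, 10, 11, 12, 13, 7, 3, 15]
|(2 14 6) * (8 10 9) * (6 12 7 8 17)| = 9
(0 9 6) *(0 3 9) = (3 9 6) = [0, 1, 2, 9, 4, 5, 3, 7, 8, 6]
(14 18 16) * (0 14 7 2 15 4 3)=(0 14 18 16 7 2 15 4 3)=[14, 1, 15, 0, 3, 5, 6, 2, 8, 9, 10, 11, 12, 13, 18, 4, 7, 17, 16]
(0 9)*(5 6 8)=(0 9)(5 6 8)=[9, 1, 2, 3, 4, 6, 8, 7, 5, 0]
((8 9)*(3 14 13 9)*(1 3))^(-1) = (1 8 9 13 14 3)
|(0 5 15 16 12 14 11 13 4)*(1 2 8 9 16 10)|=14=|(0 5 15 10 1 2 8 9 16 12 14 11 13 4)|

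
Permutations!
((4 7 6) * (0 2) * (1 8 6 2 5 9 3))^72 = ((0 5 9 3 1 8 6 4 7 2))^72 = (0 9 1 6 7)(2 5 3 8 4)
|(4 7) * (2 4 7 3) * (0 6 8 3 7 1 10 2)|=|(0 6 8 3)(1 10 2 4 7)|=20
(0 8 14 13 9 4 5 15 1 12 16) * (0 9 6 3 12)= (0 8 14 13 6 3 12 16 9 4 5 15 1)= [8, 0, 2, 12, 5, 15, 3, 7, 14, 4, 10, 11, 16, 6, 13, 1, 9]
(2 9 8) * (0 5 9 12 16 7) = (0 5 9 8 2 12 16 7) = [5, 1, 12, 3, 4, 9, 6, 0, 2, 8, 10, 11, 16, 13, 14, 15, 7]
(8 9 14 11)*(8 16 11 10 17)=[0, 1, 2, 3, 4, 5, 6, 7, 9, 14, 17, 16, 12, 13, 10, 15, 11, 8]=(8 9 14 10 17)(11 16)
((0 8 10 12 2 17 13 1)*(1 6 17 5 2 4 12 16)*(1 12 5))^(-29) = ((0 8 10 16 12 4 5 2 1)(6 17 13))^(-29) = (0 2 4 16 8 1 5 12 10)(6 17 13)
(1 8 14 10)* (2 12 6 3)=(1 8 14 10)(2 12 6 3)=[0, 8, 12, 2, 4, 5, 3, 7, 14, 9, 1, 11, 6, 13, 10]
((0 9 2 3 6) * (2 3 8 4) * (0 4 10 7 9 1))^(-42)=(2 6 9 10)(3 7 8 4)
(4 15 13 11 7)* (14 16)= [0, 1, 2, 3, 15, 5, 6, 4, 8, 9, 10, 7, 12, 11, 16, 13, 14]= (4 15 13 11 7)(14 16)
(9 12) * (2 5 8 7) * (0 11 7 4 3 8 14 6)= [11, 1, 5, 8, 3, 14, 0, 2, 4, 12, 10, 7, 9, 13, 6]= (0 11 7 2 5 14 6)(3 8 4)(9 12)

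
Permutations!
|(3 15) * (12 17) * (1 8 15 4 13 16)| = 14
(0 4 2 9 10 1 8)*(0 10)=(0 4 2 9)(1 8 10)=[4, 8, 9, 3, 2, 5, 6, 7, 10, 0, 1]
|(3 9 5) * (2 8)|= 6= |(2 8)(3 9 5)|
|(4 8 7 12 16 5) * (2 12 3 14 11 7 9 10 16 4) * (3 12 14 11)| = |(2 14 3 11 7 12 4 8 9 10 16 5)| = 12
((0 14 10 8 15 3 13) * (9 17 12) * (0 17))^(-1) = (0 9 12 17 13 3 15 8 10 14)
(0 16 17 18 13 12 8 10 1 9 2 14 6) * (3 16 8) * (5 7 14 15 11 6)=[8, 9, 15, 16, 4, 7, 0, 14, 10, 2, 1, 6, 3, 12, 5, 11, 17, 18, 13]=(0 8 10 1 9 2 15 11 6)(3 16 17 18 13 12)(5 7 14)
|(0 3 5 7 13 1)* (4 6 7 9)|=|(0 3 5 9 4 6 7 13 1)|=9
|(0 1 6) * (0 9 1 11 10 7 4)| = |(0 11 10 7 4)(1 6 9)| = 15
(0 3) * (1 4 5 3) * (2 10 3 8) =[1, 4, 10, 0, 5, 8, 6, 7, 2, 9, 3] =(0 1 4 5 8 2 10 3)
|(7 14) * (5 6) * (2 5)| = 6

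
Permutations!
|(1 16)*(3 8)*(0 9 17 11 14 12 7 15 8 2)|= 22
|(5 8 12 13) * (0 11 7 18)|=4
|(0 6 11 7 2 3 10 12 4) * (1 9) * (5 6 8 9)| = 13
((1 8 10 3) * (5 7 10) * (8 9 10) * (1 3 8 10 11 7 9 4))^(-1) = ((1 4)(5 9 11 7 10 8))^(-1) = (1 4)(5 8 10 7 11 9)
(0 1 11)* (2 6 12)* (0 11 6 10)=[1, 6, 10, 3, 4, 5, 12, 7, 8, 9, 0, 11, 2]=(0 1 6 12 2 10)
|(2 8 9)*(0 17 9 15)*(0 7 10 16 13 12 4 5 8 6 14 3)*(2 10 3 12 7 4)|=8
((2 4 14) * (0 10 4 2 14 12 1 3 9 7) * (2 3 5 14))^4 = ((0 10 4 12 1 5 14 2 3 9 7))^4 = (0 1 3 10 5 9 4 14 7 12 2)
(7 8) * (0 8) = (0 8 7) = [8, 1, 2, 3, 4, 5, 6, 0, 7]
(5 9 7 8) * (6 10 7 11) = (5 9 11 6 10 7 8) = [0, 1, 2, 3, 4, 9, 10, 8, 5, 11, 7, 6]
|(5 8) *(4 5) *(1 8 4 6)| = |(1 8 6)(4 5)| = 6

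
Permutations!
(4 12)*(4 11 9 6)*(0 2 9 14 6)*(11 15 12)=[2, 1, 9, 3, 11, 5, 4, 7, 8, 0, 10, 14, 15, 13, 6, 12]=(0 2 9)(4 11 14 6)(12 15)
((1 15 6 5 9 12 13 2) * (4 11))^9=((1 15 6 5 9 12 13 2)(4 11))^9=(1 15 6 5 9 12 13 2)(4 11)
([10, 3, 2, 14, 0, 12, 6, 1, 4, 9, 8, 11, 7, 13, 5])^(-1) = (0 4 8 10)(1 7 12 5 14 3)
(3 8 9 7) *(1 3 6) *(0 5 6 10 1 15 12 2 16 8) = [5, 3, 16, 0, 4, 6, 15, 10, 9, 7, 1, 11, 2, 13, 14, 12, 8] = (0 5 6 15 12 2 16 8 9 7 10 1 3)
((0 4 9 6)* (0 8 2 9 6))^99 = (0 8)(2 4)(6 9)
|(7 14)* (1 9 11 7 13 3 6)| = 8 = |(1 9 11 7 14 13 3 6)|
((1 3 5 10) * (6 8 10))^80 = ((1 3 5 6 8 10))^80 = (1 5 8)(3 6 10)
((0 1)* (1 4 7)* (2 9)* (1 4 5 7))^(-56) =(9)(0 1 4 7 5)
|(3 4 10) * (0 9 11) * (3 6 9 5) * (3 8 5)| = |(0 3 4 10 6 9 11)(5 8)| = 14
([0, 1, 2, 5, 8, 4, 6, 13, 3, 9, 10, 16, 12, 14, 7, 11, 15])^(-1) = (3 8 4 5)(7 14 13)(11 15 16)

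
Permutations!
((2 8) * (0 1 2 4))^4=(0 4 8 2 1)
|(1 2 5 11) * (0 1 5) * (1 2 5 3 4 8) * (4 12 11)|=12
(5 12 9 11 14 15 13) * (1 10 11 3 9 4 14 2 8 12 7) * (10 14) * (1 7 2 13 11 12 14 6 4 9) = (1 6 4 10 12 9 3)(2 8 14 15 11 13 5) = [0, 6, 8, 1, 10, 2, 4, 7, 14, 3, 12, 13, 9, 5, 15, 11]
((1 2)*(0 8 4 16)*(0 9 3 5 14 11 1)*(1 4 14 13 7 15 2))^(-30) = (0 13 16 8 7 9 14 15 3 11 2 5 4)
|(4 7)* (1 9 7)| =4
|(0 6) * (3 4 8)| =|(0 6)(3 4 8)| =6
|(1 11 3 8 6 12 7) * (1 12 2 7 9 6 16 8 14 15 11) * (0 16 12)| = 8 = |(0 16 8 12 9 6 2 7)(3 14 15 11)|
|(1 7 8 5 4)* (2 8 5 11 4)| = |(1 7 5 2 8 11 4)| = 7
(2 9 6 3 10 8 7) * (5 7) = (2 9 6 3 10 8 5 7) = [0, 1, 9, 10, 4, 7, 3, 2, 5, 6, 8]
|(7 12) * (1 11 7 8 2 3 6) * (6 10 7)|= 6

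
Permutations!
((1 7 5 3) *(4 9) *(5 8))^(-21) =((1 7 8 5 3)(4 9))^(-21) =(1 3 5 8 7)(4 9)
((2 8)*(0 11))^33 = ((0 11)(2 8))^33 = (0 11)(2 8)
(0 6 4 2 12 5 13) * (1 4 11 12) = (0 6 11 12 5 13)(1 4 2) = [6, 4, 1, 3, 2, 13, 11, 7, 8, 9, 10, 12, 5, 0]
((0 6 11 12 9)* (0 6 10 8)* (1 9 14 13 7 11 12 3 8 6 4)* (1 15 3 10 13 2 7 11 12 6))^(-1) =(0 8 3 15 4 9 1 10 11 13)(2 14 12 7)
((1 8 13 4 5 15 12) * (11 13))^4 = (1 4)(5 8)(11 15)(12 13)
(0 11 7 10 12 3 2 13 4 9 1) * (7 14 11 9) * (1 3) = [9, 0, 13, 2, 7, 5, 6, 10, 8, 3, 12, 14, 1, 4, 11] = (0 9 3 2 13 4 7 10 12 1)(11 14)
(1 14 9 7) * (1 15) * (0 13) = [13, 14, 2, 3, 4, 5, 6, 15, 8, 7, 10, 11, 12, 0, 9, 1] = (0 13)(1 14 9 7 15)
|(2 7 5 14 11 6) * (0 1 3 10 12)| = 30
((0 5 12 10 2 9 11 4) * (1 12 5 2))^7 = ((0 2 9 11 4)(1 12 10))^7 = (0 9 4 2 11)(1 12 10)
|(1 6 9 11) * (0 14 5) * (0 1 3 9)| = 15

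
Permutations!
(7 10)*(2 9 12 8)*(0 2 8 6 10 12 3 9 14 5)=(0 2 14 5)(3 9)(6 10 7 12)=[2, 1, 14, 9, 4, 0, 10, 12, 8, 3, 7, 11, 6, 13, 5]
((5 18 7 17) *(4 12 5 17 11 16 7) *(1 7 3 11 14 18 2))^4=((1 7 14 18 4 12 5 2)(3 11 16))^4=(1 4)(2 18)(3 11 16)(5 14)(7 12)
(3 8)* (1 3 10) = [0, 3, 2, 8, 4, 5, 6, 7, 10, 9, 1] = (1 3 8 10)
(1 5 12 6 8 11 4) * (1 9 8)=(1 5 12 6)(4 9 8 11)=[0, 5, 2, 3, 9, 12, 1, 7, 11, 8, 10, 4, 6]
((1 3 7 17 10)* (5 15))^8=(1 17 3 10 7)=((1 3 7 17 10)(5 15))^8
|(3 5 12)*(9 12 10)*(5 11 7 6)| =|(3 11 7 6 5 10 9 12)| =8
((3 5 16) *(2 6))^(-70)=((2 6)(3 5 16))^(-70)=(3 16 5)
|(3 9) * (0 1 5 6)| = |(0 1 5 6)(3 9)| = 4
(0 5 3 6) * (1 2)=[5, 2, 1, 6, 4, 3, 0]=(0 5 3 6)(1 2)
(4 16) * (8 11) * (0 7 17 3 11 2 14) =(0 7 17 3 11 8 2 14)(4 16) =[7, 1, 14, 11, 16, 5, 6, 17, 2, 9, 10, 8, 12, 13, 0, 15, 4, 3]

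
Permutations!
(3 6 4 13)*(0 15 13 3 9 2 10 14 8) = (0 15 13 9 2 10 14 8)(3 6 4) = [15, 1, 10, 6, 3, 5, 4, 7, 0, 2, 14, 11, 12, 9, 8, 13]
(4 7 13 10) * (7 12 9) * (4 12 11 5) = (4 11 5)(7 13 10 12 9) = [0, 1, 2, 3, 11, 4, 6, 13, 8, 7, 12, 5, 9, 10]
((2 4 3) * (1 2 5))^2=((1 2 4 3 5))^2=(1 4 5 2 3)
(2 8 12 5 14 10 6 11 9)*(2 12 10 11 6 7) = [0, 1, 8, 3, 4, 14, 6, 2, 10, 12, 7, 9, 5, 13, 11] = (2 8 10 7)(5 14 11 9 12)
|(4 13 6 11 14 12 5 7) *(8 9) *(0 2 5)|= |(0 2 5 7 4 13 6 11 14 12)(8 9)|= 10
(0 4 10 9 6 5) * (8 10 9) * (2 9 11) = (0 4 11 2 9 6 5)(8 10) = [4, 1, 9, 3, 11, 0, 5, 7, 10, 6, 8, 2]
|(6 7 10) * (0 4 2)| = 3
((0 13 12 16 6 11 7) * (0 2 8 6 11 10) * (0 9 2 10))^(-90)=((0 13 12 16 11 7 10 9 2 8 6))^(-90)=(0 8 9 7 16 13 6 2 10 11 12)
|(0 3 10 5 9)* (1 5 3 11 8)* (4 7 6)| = 6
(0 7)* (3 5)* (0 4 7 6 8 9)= (0 6 8 9)(3 5)(4 7)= [6, 1, 2, 5, 7, 3, 8, 4, 9, 0]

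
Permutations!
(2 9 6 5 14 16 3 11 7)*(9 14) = (2 14 16 3 11 7)(5 9 6) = [0, 1, 14, 11, 4, 9, 5, 2, 8, 6, 10, 7, 12, 13, 16, 15, 3]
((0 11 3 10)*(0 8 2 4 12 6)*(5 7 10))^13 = (0 3 7 8 4 6 11 5 10 2 12)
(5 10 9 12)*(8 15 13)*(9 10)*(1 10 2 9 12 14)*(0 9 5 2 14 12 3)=(0 9 12 2 5 3)(1 10 14)(8 15 13)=[9, 10, 5, 0, 4, 3, 6, 7, 15, 12, 14, 11, 2, 8, 1, 13]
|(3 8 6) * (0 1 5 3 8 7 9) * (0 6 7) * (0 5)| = |(0 1)(3 5)(6 8 7 9)| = 4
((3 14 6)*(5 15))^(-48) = ((3 14 6)(5 15))^(-48) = (15)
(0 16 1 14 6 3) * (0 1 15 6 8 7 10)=(0 16 15 6 3 1 14 8 7 10)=[16, 14, 2, 1, 4, 5, 3, 10, 7, 9, 0, 11, 12, 13, 8, 6, 15]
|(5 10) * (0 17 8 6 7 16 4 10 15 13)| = |(0 17 8 6 7 16 4 10 5 15 13)| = 11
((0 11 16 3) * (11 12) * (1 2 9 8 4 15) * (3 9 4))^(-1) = ((0 12 11 16 9 8 3)(1 2 4 15))^(-1) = (0 3 8 9 16 11 12)(1 15 4 2)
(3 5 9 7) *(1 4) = (1 4)(3 5 9 7) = [0, 4, 2, 5, 1, 9, 6, 3, 8, 7]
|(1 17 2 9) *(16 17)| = 5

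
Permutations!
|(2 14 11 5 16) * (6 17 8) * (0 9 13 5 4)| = 9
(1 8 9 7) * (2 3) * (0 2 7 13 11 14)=(0 2 3 7 1 8 9 13 11 14)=[2, 8, 3, 7, 4, 5, 6, 1, 9, 13, 10, 14, 12, 11, 0]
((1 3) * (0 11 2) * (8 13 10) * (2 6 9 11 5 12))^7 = (0 2 12 5)(1 3)(6 9 11)(8 13 10)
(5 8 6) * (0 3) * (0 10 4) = [3, 1, 2, 10, 0, 8, 5, 7, 6, 9, 4] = (0 3 10 4)(5 8 6)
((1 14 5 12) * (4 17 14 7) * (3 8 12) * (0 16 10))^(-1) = (0 10 16)(1 12 8 3 5 14 17 4 7)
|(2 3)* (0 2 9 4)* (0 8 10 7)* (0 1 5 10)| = |(0 2 3 9 4 8)(1 5 10 7)| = 12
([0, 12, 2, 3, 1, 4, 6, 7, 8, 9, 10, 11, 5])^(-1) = [0, 4, 2, 3, 5, 12, 6, 7, 8, 9, 10, 11, 1]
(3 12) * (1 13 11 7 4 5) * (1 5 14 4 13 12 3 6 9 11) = (1 12 6 9 11 7 13)(4 14) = [0, 12, 2, 3, 14, 5, 9, 13, 8, 11, 10, 7, 6, 1, 4]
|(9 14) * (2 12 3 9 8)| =6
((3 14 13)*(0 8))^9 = ((0 8)(3 14 13))^9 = (14)(0 8)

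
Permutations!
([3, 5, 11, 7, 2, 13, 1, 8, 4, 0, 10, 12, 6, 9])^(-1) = (0 9 13 5 1 6 12 11 2 4 8 7 3)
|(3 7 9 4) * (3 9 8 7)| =|(4 9)(7 8)| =2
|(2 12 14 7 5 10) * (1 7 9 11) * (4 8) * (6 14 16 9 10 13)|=|(1 7 5 13 6 14 10 2 12 16 9 11)(4 8)|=12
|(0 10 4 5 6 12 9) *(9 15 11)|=|(0 10 4 5 6 12 15 11 9)|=9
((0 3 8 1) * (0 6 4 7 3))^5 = (1 8 3 7 4 6)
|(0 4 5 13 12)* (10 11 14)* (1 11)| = 20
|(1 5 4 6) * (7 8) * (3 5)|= |(1 3 5 4 6)(7 8)|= 10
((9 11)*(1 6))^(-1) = (1 6)(9 11)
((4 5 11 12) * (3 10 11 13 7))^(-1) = ((3 10 11 12 4 5 13 7))^(-1) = (3 7 13 5 4 12 11 10)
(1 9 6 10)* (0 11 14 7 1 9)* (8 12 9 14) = [11, 0, 2, 3, 4, 5, 10, 1, 12, 6, 14, 8, 9, 13, 7] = (0 11 8 12 9 6 10 14 7 1)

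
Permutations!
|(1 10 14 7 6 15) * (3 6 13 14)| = 15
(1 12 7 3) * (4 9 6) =(1 12 7 3)(4 9 6) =[0, 12, 2, 1, 9, 5, 4, 3, 8, 6, 10, 11, 7]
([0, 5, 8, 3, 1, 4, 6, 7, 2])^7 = [0, 5, 8, 3, 1, 4, 6, 7, 2]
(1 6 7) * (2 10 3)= (1 6 7)(2 10 3)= [0, 6, 10, 2, 4, 5, 7, 1, 8, 9, 3]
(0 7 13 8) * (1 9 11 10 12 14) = [7, 9, 2, 3, 4, 5, 6, 13, 0, 11, 12, 10, 14, 8, 1] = (0 7 13 8)(1 9 11 10 12 14)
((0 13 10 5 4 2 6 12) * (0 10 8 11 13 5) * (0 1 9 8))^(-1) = (0 13 11 8 9 1 10 12 6 2 4 5)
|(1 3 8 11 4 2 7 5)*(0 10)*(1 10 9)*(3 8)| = 10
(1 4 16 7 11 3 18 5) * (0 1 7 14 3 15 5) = (0 1 4 16 14 3 18)(5 7 11 15) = [1, 4, 2, 18, 16, 7, 6, 11, 8, 9, 10, 15, 12, 13, 3, 5, 14, 17, 0]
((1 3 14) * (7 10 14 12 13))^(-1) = (1 14 10 7 13 12 3)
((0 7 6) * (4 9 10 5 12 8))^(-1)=((0 7 6)(4 9 10 5 12 8))^(-1)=(0 6 7)(4 8 12 5 10 9)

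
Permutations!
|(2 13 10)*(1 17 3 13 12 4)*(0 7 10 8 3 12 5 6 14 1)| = |(0 7 10 2 5 6 14 1 17 12 4)(3 13 8)| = 33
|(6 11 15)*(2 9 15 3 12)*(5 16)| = 14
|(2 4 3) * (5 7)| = |(2 4 3)(5 7)| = 6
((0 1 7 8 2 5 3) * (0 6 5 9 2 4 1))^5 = (1 7 8 4)(2 9)(3 5 6)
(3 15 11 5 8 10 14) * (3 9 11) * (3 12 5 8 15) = [0, 1, 2, 3, 4, 15, 6, 7, 10, 11, 14, 8, 5, 13, 9, 12] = (5 15 12)(8 10 14 9 11)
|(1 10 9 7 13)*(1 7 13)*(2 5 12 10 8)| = |(1 8 2 5 12 10 9 13 7)| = 9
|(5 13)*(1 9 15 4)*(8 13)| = |(1 9 15 4)(5 8 13)| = 12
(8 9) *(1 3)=(1 3)(8 9)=[0, 3, 2, 1, 4, 5, 6, 7, 9, 8]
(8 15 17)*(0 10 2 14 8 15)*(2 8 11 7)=(0 10 8)(2 14 11 7)(15 17)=[10, 1, 14, 3, 4, 5, 6, 2, 0, 9, 8, 7, 12, 13, 11, 17, 16, 15]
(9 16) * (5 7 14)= (5 7 14)(9 16)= [0, 1, 2, 3, 4, 7, 6, 14, 8, 16, 10, 11, 12, 13, 5, 15, 9]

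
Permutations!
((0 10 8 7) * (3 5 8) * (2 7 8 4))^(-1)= ((0 10 3 5 4 2 7))^(-1)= (0 7 2 4 5 3 10)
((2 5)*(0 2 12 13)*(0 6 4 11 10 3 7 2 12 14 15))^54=((0 12 13 6 4 11 10 3 7 2 5 14 15))^54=(0 13 4 10 7 5 15 12 6 11 3 2 14)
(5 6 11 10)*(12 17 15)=(5 6 11 10)(12 17 15)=[0, 1, 2, 3, 4, 6, 11, 7, 8, 9, 5, 10, 17, 13, 14, 12, 16, 15]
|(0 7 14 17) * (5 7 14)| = |(0 14 17)(5 7)| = 6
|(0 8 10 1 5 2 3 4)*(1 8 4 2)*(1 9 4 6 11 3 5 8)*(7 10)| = |(0 6 11 3 2 5 9 4)(1 8 7 10)| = 8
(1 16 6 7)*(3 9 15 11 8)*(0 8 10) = (0 8 3 9 15 11 10)(1 16 6 7) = [8, 16, 2, 9, 4, 5, 7, 1, 3, 15, 0, 10, 12, 13, 14, 11, 6]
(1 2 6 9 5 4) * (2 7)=(1 7 2 6 9 5 4)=[0, 7, 6, 3, 1, 4, 9, 2, 8, 5]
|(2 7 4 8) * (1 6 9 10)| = 4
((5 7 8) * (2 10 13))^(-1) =((2 10 13)(5 7 8))^(-1) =(2 13 10)(5 8 7)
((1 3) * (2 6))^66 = ((1 3)(2 6))^66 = (6)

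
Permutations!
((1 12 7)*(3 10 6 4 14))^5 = ((1 12 7)(3 10 6 4 14))^5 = (14)(1 7 12)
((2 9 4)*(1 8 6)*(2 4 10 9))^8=((1 8 6)(9 10))^8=(10)(1 6 8)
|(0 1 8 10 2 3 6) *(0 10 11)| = 4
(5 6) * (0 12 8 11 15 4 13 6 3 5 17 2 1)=(0 12 8 11 15 4 13 6 17 2 1)(3 5)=[12, 0, 1, 5, 13, 3, 17, 7, 11, 9, 10, 15, 8, 6, 14, 4, 16, 2]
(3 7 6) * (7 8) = (3 8 7 6) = [0, 1, 2, 8, 4, 5, 3, 6, 7]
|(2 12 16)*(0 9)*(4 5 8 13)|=12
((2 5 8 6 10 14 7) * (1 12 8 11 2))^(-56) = (14)(2 5 11)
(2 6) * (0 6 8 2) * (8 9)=(0 6)(2 9 8)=[6, 1, 9, 3, 4, 5, 0, 7, 2, 8]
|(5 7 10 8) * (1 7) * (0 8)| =6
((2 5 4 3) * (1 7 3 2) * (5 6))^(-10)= ((1 7 3)(2 6 5 4))^(-10)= (1 3 7)(2 5)(4 6)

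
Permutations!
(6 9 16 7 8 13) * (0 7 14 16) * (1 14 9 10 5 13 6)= (0 7 8 6 10 5 13 1 14 16 9)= [7, 14, 2, 3, 4, 13, 10, 8, 6, 0, 5, 11, 12, 1, 16, 15, 9]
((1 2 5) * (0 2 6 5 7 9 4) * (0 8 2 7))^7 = ((0 7 9 4 8 2)(1 6 5))^7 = (0 7 9 4 8 2)(1 6 5)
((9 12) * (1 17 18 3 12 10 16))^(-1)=(1 16 10 9 12 3 18 17)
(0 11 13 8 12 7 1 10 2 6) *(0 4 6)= (0 11 13 8 12 7 1 10 2)(4 6)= [11, 10, 0, 3, 6, 5, 4, 1, 12, 9, 2, 13, 7, 8]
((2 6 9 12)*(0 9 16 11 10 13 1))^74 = ((0 9 12 2 6 16 11 10 13 1))^74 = (0 6 13 12 11)(1 2 10 9 16)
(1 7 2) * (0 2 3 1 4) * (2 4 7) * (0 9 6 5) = (0 4 9 6 5)(1 2 7 3) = [4, 2, 7, 1, 9, 0, 5, 3, 8, 6]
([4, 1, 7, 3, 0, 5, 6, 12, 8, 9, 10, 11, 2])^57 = (12)(0 4)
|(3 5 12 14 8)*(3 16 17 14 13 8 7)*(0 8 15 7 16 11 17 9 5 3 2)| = 13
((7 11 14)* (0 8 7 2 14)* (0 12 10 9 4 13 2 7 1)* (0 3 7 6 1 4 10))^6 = ((0 8 4 13 2 14 6 1 3 7 11 12)(9 10))^6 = (0 6)(1 8)(2 11)(3 4)(7 13)(12 14)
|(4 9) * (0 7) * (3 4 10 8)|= 10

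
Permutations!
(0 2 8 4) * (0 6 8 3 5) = (0 2 3 5)(4 6 8) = [2, 1, 3, 5, 6, 0, 8, 7, 4]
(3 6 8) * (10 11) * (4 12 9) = [0, 1, 2, 6, 12, 5, 8, 7, 3, 4, 11, 10, 9] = (3 6 8)(4 12 9)(10 11)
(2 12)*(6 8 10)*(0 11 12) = (0 11 12 2)(6 8 10) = [11, 1, 0, 3, 4, 5, 8, 7, 10, 9, 6, 12, 2]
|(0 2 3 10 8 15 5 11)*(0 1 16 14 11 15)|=20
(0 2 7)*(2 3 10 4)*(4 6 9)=(0 3 10 6 9 4 2 7)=[3, 1, 7, 10, 2, 5, 9, 0, 8, 4, 6]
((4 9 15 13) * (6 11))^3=((4 9 15 13)(6 11))^3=(4 13 15 9)(6 11)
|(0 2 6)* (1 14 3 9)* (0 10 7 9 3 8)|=|(0 2 6 10 7 9 1 14 8)|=9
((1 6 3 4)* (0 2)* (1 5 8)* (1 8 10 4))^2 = ((0 2)(1 6 3)(4 5 10))^2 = (1 3 6)(4 10 5)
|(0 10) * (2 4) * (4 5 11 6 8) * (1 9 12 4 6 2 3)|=|(0 10)(1 9 12 4 3)(2 5 11)(6 8)|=30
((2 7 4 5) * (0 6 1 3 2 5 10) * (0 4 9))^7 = ((0 6 1 3 2 7 9)(4 10))^7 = (4 10)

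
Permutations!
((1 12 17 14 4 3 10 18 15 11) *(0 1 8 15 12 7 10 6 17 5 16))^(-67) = (0 12 7 16 18 1 5 10)(3 14 6 4 17)(8 11 15)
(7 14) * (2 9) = [0, 1, 9, 3, 4, 5, 6, 14, 8, 2, 10, 11, 12, 13, 7] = (2 9)(7 14)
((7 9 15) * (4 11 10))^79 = (4 11 10)(7 9 15)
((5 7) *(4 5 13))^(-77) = ((4 5 7 13))^(-77) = (4 13 7 5)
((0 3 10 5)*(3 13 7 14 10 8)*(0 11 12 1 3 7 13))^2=(1 8 14 5 12 3 7 10 11)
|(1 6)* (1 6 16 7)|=3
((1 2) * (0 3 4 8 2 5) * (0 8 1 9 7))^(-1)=(0 7 9 2 8 5 1 4 3)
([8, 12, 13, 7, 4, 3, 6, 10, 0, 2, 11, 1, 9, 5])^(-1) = [8, 11, 9, 5, 4, 13, 6, 3, 0, 12, 7, 10, 1, 2]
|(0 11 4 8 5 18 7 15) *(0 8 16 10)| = |(0 11 4 16 10)(5 18 7 15 8)| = 5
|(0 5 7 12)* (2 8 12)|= 6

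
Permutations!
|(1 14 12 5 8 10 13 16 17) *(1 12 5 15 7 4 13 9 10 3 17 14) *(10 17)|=|(3 10 9 17 12 15 7 4 13 16 14 5 8)|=13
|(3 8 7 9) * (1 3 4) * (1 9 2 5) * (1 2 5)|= |(1 3 8 7 5 2)(4 9)|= 6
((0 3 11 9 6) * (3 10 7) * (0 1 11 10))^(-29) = ((1 11 9 6)(3 10 7))^(-29) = (1 6 9 11)(3 10 7)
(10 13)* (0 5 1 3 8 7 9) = (0 5 1 3 8 7 9)(10 13) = [5, 3, 2, 8, 4, 1, 6, 9, 7, 0, 13, 11, 12, 10]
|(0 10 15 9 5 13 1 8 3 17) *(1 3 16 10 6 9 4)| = 42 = |(0 6 9 5 13 3 17)(1 8 16 10 15 4)|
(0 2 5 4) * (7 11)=(0 2 5 4)(7 11)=[2, 1, 5, 3, 0, 4, 6, 11, 8, 9, 10, 7]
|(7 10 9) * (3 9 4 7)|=|(3 9)(4 7 10)|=6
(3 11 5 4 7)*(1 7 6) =(1 7 3 11 5 4 6) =[0, 7, 2, 11, 6, 4, 1, 3, 8, 9, 10, 5]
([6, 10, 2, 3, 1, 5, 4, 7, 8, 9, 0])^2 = (0 4 10 6 1)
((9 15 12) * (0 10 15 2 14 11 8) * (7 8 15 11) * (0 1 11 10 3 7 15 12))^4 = ((0 3 7 8 1 11 12 9 2 14 15))^4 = (0 1 2 3 11 14 7 12 15 8 9)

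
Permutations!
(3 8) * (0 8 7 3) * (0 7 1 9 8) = (1 9 8 7 3) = [0, 9, 2, 1, 4, 5, 6, 3, 7, 8]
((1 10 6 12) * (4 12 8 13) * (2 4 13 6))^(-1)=(13)(1 12 4 2 10)(6 8)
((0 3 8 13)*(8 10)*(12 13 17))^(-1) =(0 13 12 17 8 10 3)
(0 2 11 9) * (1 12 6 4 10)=(0 2 11 9)(1 12 6 4 10)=[2, 12, 11, 3, 10, 5, 4, 7, 8, 0, 1, 9, 6]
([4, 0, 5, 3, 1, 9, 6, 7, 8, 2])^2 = (0 1 4)(2 9 5)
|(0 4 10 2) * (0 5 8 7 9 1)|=|(0 4 10 2 5 8 7 9 1)|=9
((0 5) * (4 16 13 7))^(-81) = (0 5)(4 7 13 16)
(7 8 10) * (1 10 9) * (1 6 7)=(1 10)(6 7 8 9)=[0, 10, 2, 3, 4, 5, 7, 8, 9, 6, 1]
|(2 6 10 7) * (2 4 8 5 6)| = 6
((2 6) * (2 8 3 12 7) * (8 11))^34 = (2 7 12 3 8 11 6)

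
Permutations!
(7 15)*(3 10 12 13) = (3 10 12 13)(7 15) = [0, 1, 2, 10, 4, 5, 6, 15, 8, 9, 12, 11, 13, 3, 14, 7]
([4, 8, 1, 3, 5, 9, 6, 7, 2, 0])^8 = (9)(1 2 8)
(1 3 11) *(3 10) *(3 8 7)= [0, 10, 2, 11, 4, 5, 6, 3, 7, 9, 8, 1]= (1 10 8 7 3 11)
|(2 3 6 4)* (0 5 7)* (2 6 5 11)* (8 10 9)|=6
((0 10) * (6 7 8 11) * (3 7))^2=(3 8 6 7 11)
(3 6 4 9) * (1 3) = (1 3 6 4 9) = [0, 3, 2, 6, 9, 5, 4, 7, 8, 1]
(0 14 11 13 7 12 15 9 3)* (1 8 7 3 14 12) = (0 12 15 9 14 11 13 3)(1 8 7) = [12, 8, 2, 0, 4, 5, 6, 1, 7, 14, 10, 13, 15, 3, 11, 9]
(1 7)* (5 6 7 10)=(1 10 5 6 7)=[0, 10, 2, 3, 4, 6, 7, 1, 8, 9, 5]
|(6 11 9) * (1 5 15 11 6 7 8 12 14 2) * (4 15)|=11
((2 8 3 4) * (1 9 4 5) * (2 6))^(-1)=((1 9 4 6 2 8 3 5))^(-1)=(1 5 3 8 2 6 4 9)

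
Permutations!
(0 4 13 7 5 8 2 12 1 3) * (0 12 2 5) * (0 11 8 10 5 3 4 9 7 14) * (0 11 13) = (0 9 7 13 14 11 8 3 12 1 4)(5 10) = [9, 4, 2, 12, 0, 10, 6, 13, 3, 7, 5, 8, 1, 14, 11]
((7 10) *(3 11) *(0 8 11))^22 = ((0 8 11 3)(7 10))^22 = (0 11)(3 8)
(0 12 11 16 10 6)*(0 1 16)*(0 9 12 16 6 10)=(0 16)(1 6)(9 12 11)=[16, 6, 2, 3, 4, 5, 1, 7, 8, 12, 10, 9, 11, 13, 14, 15, 0]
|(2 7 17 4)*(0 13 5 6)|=4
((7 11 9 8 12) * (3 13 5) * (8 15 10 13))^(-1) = (3 5 13 10 15 9 11 7 12 8)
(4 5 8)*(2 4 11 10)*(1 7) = [0, 7, 4, 3, 5, 8, 6, 1, 11, 9, 2, 10] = (1 7)(2 4 5 8 11 10)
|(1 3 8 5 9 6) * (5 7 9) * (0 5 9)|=|(0 5 9 6 1 3 8 7)|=8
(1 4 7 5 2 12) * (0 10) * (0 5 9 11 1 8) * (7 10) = (0 7 9 11 1 4 10 5 2 12 8) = [7, 4, 12, 3, 10, 2, 6, 9, 0, 11, 5, 1, 8]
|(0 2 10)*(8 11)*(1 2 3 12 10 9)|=|(0 3 12 10)(1 2 9)(8 11)|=12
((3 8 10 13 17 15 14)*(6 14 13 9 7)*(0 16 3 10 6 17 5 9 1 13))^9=((0 16 3 8 6 14 10 1 13 5 9 7 17 15))^9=(0 5 6 15 13 8 17 1 3 7 10 16 9 14)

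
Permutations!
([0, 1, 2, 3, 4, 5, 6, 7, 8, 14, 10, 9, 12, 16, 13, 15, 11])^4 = [0, 1, 2, 3, 4, 5, 6, 7, 8, 11, 10, 16, 12, 14, 9, 15, 13]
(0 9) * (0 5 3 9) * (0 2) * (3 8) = [2, 1, 0, 9, 4, 8, 6, 7, 3, 5] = (0 2)(3 9 5 8)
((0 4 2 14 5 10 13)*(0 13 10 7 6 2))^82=(2 5 6 14 7)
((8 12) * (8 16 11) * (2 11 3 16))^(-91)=(2 11 8 12)(3 16)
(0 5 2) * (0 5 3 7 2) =(0 3 7 2 5) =[3, 1, 5, 7, 4, 0, 6, 2]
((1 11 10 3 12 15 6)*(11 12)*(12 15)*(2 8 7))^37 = (1 15 6)(2 8 7)(3 11 10)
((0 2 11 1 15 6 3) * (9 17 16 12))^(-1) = (0 3 6 15 1 11 2)(9 12 16 17) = ((0 2 11 1 15 6 3)(9 17 16 12))^(-1)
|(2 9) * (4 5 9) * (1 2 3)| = 6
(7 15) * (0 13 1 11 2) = (0 13 1 11 2)(7 15) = [13, 11, 0, 3, 4, 5, 6, 15, 8, 9, 10, 2, 12, 1, 14, 7]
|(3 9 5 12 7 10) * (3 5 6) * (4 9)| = 4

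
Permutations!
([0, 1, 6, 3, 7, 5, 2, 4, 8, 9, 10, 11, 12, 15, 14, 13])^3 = (2 6)(4 7)(13 15)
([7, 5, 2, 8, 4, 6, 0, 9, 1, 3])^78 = (0 5 8 9)(1 3 7 6)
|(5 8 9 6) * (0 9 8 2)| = 5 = |(0 9 6 5 2)|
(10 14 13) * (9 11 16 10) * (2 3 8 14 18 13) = [0, 1, 3, 8, 4, 5, 6, 7, 14, 11, 18, 16, 12, 9, 2, 15, 10, 17, 13] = (2 3 8 14)(9 11 16 10 18 13)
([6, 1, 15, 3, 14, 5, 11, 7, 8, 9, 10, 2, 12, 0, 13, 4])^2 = (0 11 15 14)(2 4 13 6)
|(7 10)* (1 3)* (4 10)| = |(1 3)(4 10 7)| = 6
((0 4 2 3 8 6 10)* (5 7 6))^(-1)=(0 10 6 7 5 8 3 2 4)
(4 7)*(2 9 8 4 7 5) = [0, 1, 9, 3, 5, 2, 6, 7, 4, 8] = (2 9 8 4 5)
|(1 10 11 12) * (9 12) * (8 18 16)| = 15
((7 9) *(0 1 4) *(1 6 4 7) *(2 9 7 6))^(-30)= ((0 2 9 1 6 4))^(-30)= (9)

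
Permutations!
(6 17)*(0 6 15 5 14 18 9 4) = [6, 1, 2, 3, 0, 14, 17, 7, 8, 4, 10, 11, 12, 13, 18, 5, 16, 15, 9] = (0 6 17 15 5 14 18 9 4)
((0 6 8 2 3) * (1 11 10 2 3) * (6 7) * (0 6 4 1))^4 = ((0 7 4 1 11 10 2)(3 6 8))^4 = (0 11 7 10 4 2 1)(3 6 8)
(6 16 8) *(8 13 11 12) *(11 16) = [0, 1, 2, 3, 4, 5, 11, 7, 6, 9, 10, 12, 8, 16, 14, 15, 13] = (6 11 12 8)(13 16)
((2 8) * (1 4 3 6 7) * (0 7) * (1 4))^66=(8)(0 7 4 3 6)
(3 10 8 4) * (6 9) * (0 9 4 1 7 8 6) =(0 9)(1 7 8)(3 10 6 4) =[9, 7, 2, 10, 3, 5, 4, 8, 1, 0, 6]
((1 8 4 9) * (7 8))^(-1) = ((1 7 8 4 9))^(-1) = (1 9 4 8 7)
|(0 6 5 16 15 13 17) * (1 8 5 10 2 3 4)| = 13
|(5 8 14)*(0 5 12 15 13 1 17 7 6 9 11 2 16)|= 15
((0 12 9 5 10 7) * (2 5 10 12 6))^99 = (0 5 10 6 12 7 2 9) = ((0 6 2 5 12 9 10 7))^99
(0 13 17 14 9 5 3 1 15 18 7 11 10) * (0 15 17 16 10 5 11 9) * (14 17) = (0 13 16 10 15 18 7 9 11 5 3 1 14) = [13, 14, 2, 1, 4, 3, 6, 9, 8, 11, 15, 5, 12, 16, 0, 18, 10, 17, 7]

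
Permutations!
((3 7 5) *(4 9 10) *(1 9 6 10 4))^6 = ((1 9 4 6 10)(3 7 5))^6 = (1 9 4 6 10)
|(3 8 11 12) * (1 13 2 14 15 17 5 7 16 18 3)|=|(1 13 2 14 15 17 5 7 16 18 3 8 11 12)|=14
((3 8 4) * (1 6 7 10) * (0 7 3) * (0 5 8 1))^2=((0 7 10)(1 6 3)(4 5 8))^2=(0 10 7)(1 3 6)(4 8 5)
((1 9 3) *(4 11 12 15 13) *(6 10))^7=((1 9 3)(4 11 12 15 13)(6 10))^7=(1 9 3)(4 12 13 11 15)(6 10)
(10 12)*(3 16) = (3 16)(10 12) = [0, 1, 2, 16, 4, 5, 6, 7, 8, 9, 12, 11, 10, 13, 14, 15, 3]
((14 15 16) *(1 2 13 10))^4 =((1 2 13 10)(14 15 16))^4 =(14 15 16)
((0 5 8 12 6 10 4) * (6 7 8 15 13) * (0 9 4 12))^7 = ((0 5 15 13 6 10 12 7 8)(4 9))^7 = (0 7 10 13 5 8 12 6 15)(4 9)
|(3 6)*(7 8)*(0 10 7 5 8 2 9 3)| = |(0 10 7 2 9 3 6)(5 8)| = 14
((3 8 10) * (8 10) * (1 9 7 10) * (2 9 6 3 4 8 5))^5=((1 6 3)(2 9 7 10 4 8 5))^5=(1 3 6)(2 8 10 9 5 4 7)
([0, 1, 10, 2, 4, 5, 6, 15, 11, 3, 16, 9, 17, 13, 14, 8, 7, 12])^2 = (17)(2 16 15 11 3 10 7 8 9)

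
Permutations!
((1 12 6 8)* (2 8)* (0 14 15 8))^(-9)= ((0 14 15 8 1 12 6 2))^(-9)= (0 2 6 12 1 8 15 14)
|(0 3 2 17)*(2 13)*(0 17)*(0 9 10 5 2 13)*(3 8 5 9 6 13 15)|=|(17)(0 8 5 2 6 13 15 3)(9 10)|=8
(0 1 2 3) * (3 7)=(0 1 2 7 3)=[1, 2, 7, 0, 4, 5, 6, 3]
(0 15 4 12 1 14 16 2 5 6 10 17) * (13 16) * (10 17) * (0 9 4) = (0 15)(1 14 13 16 2 5 6 17 9 4 12) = [15, 14, 5, 3, 12, 6, 17, 7, 8, 4, 10, 11, 1, 16, 13, 0, 2, 9]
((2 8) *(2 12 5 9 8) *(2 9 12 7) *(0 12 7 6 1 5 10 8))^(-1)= (0 9 2 7 5 1 6 8 10 12)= ((0 12 10 8 6 1 5 7 2 9))^(-1)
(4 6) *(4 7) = (4 6 7) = [0, 1, 2, 3, 6, 5, 7, 4]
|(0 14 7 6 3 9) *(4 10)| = |(0 14 7 6 3 9)(4 10)| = 6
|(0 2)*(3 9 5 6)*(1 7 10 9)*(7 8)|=|(0 2)(1 8 7 10 9 5 6 3)|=8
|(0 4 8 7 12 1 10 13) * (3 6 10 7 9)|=24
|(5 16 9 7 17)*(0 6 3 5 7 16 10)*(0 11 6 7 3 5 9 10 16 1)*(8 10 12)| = |(0 7 17 3 9 1)(5 16 12 8 10 11 6)| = 42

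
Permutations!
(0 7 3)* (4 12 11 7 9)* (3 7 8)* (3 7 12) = (0 9 4 3)(7 12 11 8) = [9, 1, 2, 0, 3, 5, 6, 12, 7, 4, 10, 8, 11]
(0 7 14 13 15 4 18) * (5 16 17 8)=(0 7 14 13 15 4 18)(5 16 17 8)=[7, 1, 2, 3, 18, 16, 6, 14, 5, 9, 10, 11, 12, 15, 13, 4, 17, 8, 0]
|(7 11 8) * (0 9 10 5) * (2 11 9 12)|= |(0 12 2 11 8 7 9 10 5)|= 9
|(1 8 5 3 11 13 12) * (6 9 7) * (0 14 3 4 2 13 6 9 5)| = 12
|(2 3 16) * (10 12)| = |(2 3 16)(10 12)| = 6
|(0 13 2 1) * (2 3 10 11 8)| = 8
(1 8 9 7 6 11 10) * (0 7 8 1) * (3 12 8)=(0 7 6 11 10)(3 12 8 9)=[7, 1, 2, 12, 4, 5, 11, 6, 9, 3, 0, 10, 8]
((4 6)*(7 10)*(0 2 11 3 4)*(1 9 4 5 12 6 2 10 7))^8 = ((0 10 1 9 4 2 11 3 5 12 6))^8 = (0 5 2 1 6 3 4 10 12 11 9)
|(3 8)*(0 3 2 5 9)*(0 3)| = 5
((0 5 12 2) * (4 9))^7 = (0 2 12 5)(4 9) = ((0 5 12 2)(4 9))^7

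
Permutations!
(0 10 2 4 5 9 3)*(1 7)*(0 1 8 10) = (1 7 8 10 2 4 5 9 3) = [0, 7, 4, 1, 5, 9, 6, 8, 10, 3, 2]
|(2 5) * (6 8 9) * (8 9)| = 2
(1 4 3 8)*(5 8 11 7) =(1 4 3 11 7 5 8) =[0, 4, 2, 11, 3, 8, 6, 5, 1, 9, 10, 7]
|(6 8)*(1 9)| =|(1 9)(6 8)| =2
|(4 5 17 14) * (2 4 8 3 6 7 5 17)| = |(2 4 17 14 8 3 6 7 5)| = 9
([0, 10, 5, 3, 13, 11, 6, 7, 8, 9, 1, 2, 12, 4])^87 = [0, 10, 2, 3, 13, 5, 6, 7, 8, 9, 1, 11, 12, 4]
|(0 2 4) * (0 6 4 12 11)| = 4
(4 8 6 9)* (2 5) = (2 5)(4 8 6 9) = [0, 1, 5, 3, 8, 2, 9, 7, 6, 4]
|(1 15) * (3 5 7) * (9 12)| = 6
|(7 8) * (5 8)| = 3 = |(5 8 7)|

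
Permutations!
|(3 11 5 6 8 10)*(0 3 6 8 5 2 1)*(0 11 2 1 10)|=14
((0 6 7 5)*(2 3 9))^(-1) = (0 5 7 6)(2 9 3) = ((0 6 7 5)(2 3 9))^(-1)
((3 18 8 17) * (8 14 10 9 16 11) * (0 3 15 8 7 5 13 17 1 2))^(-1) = ((0 3 18 14 10 9 16 11 7 5 13 17 15 8 1 2))^(-1) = (0 2 1 8 15 17 13 5 7 11 16 9 10 14 18 3)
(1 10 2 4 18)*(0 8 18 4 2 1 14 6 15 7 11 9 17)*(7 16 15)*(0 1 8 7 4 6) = (0 7 11 9 17 1 10 8 18 14)(4 6)(15 16) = [7, 10, 2, 3, 6, 5, 4, 11, 18, 17, 8, 9, 12, 13, 0, 16, 15, 1, 14]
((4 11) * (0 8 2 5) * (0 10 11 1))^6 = ((0 8 2 5 10 11 4 1))^6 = (0 4 10 2)(1 11 5 8)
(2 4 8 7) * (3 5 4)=(2 3 5 4 8 7)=[0, 1, 3, 5, 8, 4, 6, 2, 7]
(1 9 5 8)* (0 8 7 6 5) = (0 8 1 9)(5 7 6) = [8, 9, 2, 3, 4, 7, 5, 6, 1, 0]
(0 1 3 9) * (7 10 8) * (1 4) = [4, 3, 2, 9, 1, 5, 6, 10, 7, 0, 8] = (0 4 1 3 9)(7 10 8)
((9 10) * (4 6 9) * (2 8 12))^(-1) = ((2 8 12)(4 6 9 10))^(-1) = (2 12 8)(4 10 9 6)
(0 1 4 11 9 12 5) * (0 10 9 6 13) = [1, 4, 2, 3, 11, 10, 13, 7, 8, 12, 9, 6, 5, 0] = (0 1 4 11 6 13)(5 10 9 12)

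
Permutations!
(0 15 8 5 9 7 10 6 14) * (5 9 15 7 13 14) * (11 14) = (0 7 10 6 5 15 8 9 13 11 14) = [7, 1, 2, 3, 4, 15, 5, 10, 9, 13, 6, 14, 12, 11, 0, 8]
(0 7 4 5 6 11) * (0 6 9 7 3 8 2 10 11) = (0 3 8 2 10 11 6)(4 5 9 7) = [3, 1, 10, 8, 5, 9, 0, 4, 2, 7, 11, 6]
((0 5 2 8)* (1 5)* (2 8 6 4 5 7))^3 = (0 2 5 1 6 8 7 4)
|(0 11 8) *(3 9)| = 6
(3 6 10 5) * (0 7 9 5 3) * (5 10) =[7, 1, 2, 6, 4, 0, 5, 9, 8, 10, 3] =(0 7 9 10 3 6 5)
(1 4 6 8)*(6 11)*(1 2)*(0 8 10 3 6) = (0 8 2 1 4 11)(3 6 10) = [8, 4, 1, 6, 11, 5, 10, 7, 2, 9, 3, 0]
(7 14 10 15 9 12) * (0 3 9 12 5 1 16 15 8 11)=[3, 16, 2, 9, 4, 1, 6, 14, 11, 5, 8, 0, 7, 13, 10, 12, 15]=(0 3 9 5 1 16 15 12 7 14 10 8 11)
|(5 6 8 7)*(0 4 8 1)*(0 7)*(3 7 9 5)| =|(0 4 8)(1 9 5 6)(3 7)| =12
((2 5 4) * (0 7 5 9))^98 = (0 5 2)(4 9 7)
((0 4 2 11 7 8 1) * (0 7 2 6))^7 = ((0 4 6)(1 7 8)(2 11))^7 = (0 4 6)(1 7 8)(2 11)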